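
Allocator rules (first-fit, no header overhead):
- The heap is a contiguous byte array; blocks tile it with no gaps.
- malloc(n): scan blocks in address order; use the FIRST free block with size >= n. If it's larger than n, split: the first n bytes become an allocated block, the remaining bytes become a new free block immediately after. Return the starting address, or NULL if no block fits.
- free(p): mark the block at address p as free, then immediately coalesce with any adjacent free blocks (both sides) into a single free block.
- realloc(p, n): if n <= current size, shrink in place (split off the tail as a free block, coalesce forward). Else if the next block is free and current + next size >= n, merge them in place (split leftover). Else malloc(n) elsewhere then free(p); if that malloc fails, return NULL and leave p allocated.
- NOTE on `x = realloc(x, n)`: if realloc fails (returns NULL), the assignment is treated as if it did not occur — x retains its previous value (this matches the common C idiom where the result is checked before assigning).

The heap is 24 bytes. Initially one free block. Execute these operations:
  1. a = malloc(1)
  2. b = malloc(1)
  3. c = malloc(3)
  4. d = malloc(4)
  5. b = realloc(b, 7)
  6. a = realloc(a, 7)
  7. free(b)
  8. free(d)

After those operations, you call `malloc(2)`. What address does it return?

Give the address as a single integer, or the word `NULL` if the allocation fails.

Answer: 0

Derivation:
Op 1: a = malloc(1) -> a = 0; heap: [0-0 ALLOC][1-23 FREE]
Op 2: b = malloc(1) -> b = 1; heap: [0-0 ALLOC][1-1 ALLOC][2-23 FREE]
Op 3: c = malloc(3) -> c = 2; heap: [0-0 ALLOC][1-1 ALLOC][2-4 ALLOC][5-23 FREE]
Op 4: d = malloc(4) -> d = 5; heap: [0-0 ALLOC][1-1 ALLOC][2-4 ALLOC][5-8 ALLOC][9-23 FREE]
Op 5: b = realloc(b, 7) -> b = 9; heap: [0-0 ALLOC][1-1 FREE][2-4 ALLOC][5-8 ALLOC][9-15 ALLOC][16-23 FREE]
Op 6: a = realloc(a, 7) -> a = 16; heap: [0-1 FREE][2-4 ALLOC][5-8 ALLOC][9-15 ALLOC][16-22 ALLOC][23-23 FREE]
Op 7: free(b) -> (freed b); heap: [0-1 FREE][2-4 ALLOC][5-8 ALLOC][9-15 FREE][16-22 ALLOC][23-23 FREE]
Op 8: free(d) -> (freed d); heap: [0-1 FREE][2-4 ALLOC][5-15 FREE][16-22 ALLOC][23-23 FREE]
malloc(2): first-fit scan over [0-1 FREE][2-4 ALLOC][5-15 FREE][16-22 ALLOC][23-23 FREE] -> 0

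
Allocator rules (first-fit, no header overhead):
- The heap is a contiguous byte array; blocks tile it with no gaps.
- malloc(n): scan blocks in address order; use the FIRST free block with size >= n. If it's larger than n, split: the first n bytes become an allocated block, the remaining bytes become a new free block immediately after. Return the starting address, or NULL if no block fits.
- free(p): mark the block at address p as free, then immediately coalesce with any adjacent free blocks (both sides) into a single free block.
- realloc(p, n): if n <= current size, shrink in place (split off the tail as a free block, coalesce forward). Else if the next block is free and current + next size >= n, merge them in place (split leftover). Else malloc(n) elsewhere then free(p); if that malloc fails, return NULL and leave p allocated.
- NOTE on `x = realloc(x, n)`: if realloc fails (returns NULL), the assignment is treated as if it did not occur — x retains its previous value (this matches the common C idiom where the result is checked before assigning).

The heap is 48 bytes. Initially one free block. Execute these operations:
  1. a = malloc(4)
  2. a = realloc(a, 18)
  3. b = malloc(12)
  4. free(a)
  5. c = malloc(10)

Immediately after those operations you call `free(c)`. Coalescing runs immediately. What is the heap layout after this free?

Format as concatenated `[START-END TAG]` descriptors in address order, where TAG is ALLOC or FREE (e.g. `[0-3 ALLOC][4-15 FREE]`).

Op 1: a = malloc(4) -> a = 0; heap: [0-3 ALLOC][4-47 FREE]
Op 2: a = realloc(a, 18) -> a = 0; heap: [0-17 ALLOC][18-47 FREE]
Op 3: b = malloc(12) -> b = 18; heap: [0-17 ALLOC][18-29 ALLOC][30-47 FREE]
Op 4: free(a) -> (freed a); heap: [0-17 FREE][18-29 ALLOC][30-47 FREE]
Op 5: c = malloc(10) -> c = 0; heap: [0-9 ALLOC][10-17 FREE][18-29 ALLOC][30-47 FREE]
free(c): c = 0 -> block [0-9 ALLOC]; mark free, coalesce with adjacent free neighbors -> [0-17 FREE][18-29 ALLOC][30-47 FREE]

Answer: [0-17 FREE][18-29 ALLOC][30-47 FREE]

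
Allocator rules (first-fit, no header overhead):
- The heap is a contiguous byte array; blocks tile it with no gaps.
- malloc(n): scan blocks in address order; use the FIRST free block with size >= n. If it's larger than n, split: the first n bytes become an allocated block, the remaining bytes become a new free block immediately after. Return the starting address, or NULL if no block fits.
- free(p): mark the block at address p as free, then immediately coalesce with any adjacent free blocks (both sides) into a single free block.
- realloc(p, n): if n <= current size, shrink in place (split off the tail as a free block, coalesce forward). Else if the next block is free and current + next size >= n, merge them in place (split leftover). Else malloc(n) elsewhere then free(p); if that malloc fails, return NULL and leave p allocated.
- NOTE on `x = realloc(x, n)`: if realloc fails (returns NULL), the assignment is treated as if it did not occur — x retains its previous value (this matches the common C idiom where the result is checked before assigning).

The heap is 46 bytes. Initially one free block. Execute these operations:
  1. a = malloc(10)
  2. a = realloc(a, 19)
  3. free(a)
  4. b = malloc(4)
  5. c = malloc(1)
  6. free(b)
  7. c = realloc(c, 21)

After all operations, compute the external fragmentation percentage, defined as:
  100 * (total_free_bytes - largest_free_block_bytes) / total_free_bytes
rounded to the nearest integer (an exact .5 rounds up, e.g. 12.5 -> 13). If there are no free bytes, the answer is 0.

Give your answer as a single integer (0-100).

Op 1: a = malloc(10) -> a = 0; heap: [0-9 ALLOC][10-45 FREE]
Op 2: a = realloc(a, 19) -> a = 0; heap: [0-18 ALLOC][19-45 FREE]
Op 3: free(a) -> (freed a); heap: [0-45 FREE]
Op 4: b = malloc(4) -> b = 0; heap: [0-3 ALLOC][4-45 FREE]
Op 5: c = malloc(1) -> c = 4; heap: [0-3 ALLOC][4-4 ALLOC][5-45 FREE]
Op 6: free(b) -> (freed b); heap: [0-3 FREE][4-4 ALLOC][5-45 FREE]
Op 7: c = realloc(c, 21) -> c = 4; heap: [0-3 FREE][4-24 ALLOC][25-45 FREE]
Free blocks: [4 21] total_free=25 largest=21 -> 100*(25-21)/25 = 400/25 = 16

Answer: 16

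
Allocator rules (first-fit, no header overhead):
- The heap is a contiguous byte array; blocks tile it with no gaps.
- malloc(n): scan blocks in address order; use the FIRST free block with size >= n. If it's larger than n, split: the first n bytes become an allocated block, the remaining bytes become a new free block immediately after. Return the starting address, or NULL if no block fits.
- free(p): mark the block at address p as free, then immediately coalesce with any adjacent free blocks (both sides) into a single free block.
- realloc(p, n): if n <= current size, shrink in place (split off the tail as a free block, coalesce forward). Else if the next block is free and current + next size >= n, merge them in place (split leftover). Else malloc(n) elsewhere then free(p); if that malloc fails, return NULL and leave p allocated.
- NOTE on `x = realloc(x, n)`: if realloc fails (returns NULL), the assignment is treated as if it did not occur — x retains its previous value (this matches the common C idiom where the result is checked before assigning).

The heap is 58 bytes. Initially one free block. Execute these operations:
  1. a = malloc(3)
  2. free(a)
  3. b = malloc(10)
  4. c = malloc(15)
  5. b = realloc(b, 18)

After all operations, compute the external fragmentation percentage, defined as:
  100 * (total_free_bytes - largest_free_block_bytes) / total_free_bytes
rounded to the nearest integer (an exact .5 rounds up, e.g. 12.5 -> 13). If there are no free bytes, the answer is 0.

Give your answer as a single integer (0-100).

Op 1: a = malloc(3) -> a = 0; heap: [0-2 ALLOC][3-57 FREE]
Op 2: free(a) -> (freed a); heap: [0-57 FREE]
Op 3: b = malloc(10) -> b = 0; heap: [0-9 ALLOC][10-57 FREE]
Op 4: c = malloc(15) -> c = 10; heap: [0-9 ALLOC][10-24 ALLOC][25-57 FREE]
Op 5: b = realloc(b, 18) -> b = 25; heap: [0-9 FREE][10-24 ALLOC][25-42 ALLOC][43-57 FREE]
Free blocks: [10 15] total_free=25 largest=15 -> 100*(25-15)/25 = 1000/25 = 40

Answer: 40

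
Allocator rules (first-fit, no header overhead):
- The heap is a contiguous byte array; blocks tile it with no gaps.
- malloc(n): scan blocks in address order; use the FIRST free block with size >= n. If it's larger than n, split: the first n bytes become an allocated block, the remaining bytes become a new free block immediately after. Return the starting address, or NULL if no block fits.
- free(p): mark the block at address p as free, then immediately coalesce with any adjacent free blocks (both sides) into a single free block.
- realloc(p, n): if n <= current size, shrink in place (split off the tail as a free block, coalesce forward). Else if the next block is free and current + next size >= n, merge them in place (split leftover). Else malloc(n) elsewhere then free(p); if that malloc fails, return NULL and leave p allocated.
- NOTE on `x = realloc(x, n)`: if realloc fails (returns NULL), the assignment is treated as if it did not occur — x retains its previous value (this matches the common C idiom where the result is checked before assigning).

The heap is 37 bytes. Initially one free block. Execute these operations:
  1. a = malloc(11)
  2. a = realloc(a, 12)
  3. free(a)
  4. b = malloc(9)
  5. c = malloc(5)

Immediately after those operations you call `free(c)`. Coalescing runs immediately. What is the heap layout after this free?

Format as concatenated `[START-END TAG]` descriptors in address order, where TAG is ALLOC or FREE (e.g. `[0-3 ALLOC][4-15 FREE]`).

Op 1: a = malloc(11) -> a = 0; heap: [0-10 ALLOC][11-36 FREE]
Op 2: a = realloc(a, 12) -> a = 0; heap: [0-11 ALLOC][12-36 FREE]
Op 3: free(a) -> (freed a); heap: [0-36 FREE]
Op 4: b = malloc(9) -> b = 0; heap: [0-8 ALLOC][9-36 FREE]
Op 5: c = malloc(5) -> c = 9; heap: [0-8 ALLOC][9-13 ALLOC][14-36 FREE]
free(c): c = 9 -> block [9-13 ALLOC]; mark free, coalesce with adjacent free neighbors -> [0-8 ALLOC][9-36 FREE]

Answer: [0-8 ALLOC][9-36 FREE]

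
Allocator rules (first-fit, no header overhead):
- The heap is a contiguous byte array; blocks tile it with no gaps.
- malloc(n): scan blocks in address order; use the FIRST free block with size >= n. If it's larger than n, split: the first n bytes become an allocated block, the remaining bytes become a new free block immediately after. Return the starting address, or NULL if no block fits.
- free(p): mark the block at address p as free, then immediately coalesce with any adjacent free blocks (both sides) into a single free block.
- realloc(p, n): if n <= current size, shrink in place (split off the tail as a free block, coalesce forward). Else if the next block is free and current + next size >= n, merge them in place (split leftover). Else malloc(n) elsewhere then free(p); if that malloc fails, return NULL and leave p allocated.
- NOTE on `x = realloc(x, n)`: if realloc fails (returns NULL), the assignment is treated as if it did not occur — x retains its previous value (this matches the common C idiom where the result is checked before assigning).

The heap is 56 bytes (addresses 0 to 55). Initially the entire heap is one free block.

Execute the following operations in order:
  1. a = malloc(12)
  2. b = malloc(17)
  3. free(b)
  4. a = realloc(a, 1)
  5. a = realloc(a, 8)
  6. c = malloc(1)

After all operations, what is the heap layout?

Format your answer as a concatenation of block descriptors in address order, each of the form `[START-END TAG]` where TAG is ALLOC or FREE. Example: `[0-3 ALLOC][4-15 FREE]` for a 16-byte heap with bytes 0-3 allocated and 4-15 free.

Op 1: a = malloc(12) -> a = 0; heap: [0-11 ALLOC][12-55 FREE]
Op 2: b = malloc(17) -> b = 12; heap: [0-11 ALLOC][12-28 ALLOC][29-55 FREE]
Op 3: free(b) -> (freed b); heap: [0-11 ALLOC][12-55 FREE]
Op 4: a = realloc(a, 1) -> a = 0; heap: [0-0 ALLOC][1-55 FREE]
Op 5: a = realloc(a, 8) -> a = 0; heap: [0-7 ALLOC][8-55 FREE]
Op 6: c = malloc(1) -> c = 8; heap: [0-7 ALLOC][8-8 ALLOC][9-55 FREE]

Answer: [0-7 ALLOC][8-8 ALLOC][9-55 FREE]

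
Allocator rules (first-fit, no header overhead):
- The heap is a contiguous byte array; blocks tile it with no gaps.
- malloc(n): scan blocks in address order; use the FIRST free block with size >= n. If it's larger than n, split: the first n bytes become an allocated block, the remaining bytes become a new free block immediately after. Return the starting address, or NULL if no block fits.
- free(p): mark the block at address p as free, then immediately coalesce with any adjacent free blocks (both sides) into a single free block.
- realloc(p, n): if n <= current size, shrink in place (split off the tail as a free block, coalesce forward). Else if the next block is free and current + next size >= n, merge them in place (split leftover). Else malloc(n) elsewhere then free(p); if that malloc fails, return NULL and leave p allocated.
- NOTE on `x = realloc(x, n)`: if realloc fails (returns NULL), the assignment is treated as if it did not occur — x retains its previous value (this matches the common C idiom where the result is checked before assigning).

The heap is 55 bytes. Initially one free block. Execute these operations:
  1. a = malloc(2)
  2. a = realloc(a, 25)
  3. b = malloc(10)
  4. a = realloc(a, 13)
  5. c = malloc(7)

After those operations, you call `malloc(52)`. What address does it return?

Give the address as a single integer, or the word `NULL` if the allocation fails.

Op 1: a = malloc(2) -> a = 0; heap: [0-1 ALLOC][2-54 FREE]
Op 2: a = realloc(a, 25) -> a = 0; heap: [0-24 ALLOC][25-54 FREE]
Op 3: b = malloc(10) -> b = 25; heap: [0-24 ALLOC][25-34 ALLOC][35-54 FREE]
Op 4: a = realloc(a, 13) -> a = 0; heap: [0-12 ALLOC][13-24 FREE][25-34 ALLOC][35-54 FREE]
Op 5: c = malloc(7) -> c = 13; heap: [0-12 ALLOC][13-19 ALLOC][20-24 FREE][25-34 ALLOC][35-54 FREE]
malloc(52): first-fit scan over [0-12 ALLOC][13-19 ALLOC][20-24 FREE][25-34 ALLOC][35-54 FREE] -> NULL

Answer: NULL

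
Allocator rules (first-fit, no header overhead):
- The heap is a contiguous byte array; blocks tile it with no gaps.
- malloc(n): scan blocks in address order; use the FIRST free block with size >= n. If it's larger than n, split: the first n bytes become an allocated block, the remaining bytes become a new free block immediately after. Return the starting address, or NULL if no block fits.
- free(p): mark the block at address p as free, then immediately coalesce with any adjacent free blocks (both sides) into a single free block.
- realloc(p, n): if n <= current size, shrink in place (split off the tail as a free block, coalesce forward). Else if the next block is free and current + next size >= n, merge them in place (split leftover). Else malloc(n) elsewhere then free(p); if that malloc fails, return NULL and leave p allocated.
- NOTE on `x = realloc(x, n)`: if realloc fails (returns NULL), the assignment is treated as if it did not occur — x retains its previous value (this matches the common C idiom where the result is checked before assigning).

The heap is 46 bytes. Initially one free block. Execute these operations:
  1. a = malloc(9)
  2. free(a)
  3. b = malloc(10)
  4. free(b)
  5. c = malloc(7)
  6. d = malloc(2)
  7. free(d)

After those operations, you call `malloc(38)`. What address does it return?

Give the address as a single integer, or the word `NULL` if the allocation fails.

Answer: 7

Derivation:
Op 1: a = malloc(9) -> a = 0; heap: [0-8 ALLOC][9-45 FREE]
Op 2: free(a) -> (freed a); heap: [0-45 FREE]
Op 3: b = malloc(10) -> b = 0; heap: [0-9 ALLOC][10-45 FREE]
Op 4: free(b) -> (freed b); heap: [0-45 FREE]
Op 5: c = malloc(7) -> c = 0; heap: [0-6 ALLOC][7-45 FREE]
Op 6: d = malloc(2) -> d = 7; heap: [0-6 ALLOC][7-8 ALLOC][9-45 FREE]
Op 7: free(d) -> (freed d); heap: [0-6 ALLOC][7-45 FREE]
malloc(38): first-fit scan over [0-6 ALLOC][7-45 FREE] -> 7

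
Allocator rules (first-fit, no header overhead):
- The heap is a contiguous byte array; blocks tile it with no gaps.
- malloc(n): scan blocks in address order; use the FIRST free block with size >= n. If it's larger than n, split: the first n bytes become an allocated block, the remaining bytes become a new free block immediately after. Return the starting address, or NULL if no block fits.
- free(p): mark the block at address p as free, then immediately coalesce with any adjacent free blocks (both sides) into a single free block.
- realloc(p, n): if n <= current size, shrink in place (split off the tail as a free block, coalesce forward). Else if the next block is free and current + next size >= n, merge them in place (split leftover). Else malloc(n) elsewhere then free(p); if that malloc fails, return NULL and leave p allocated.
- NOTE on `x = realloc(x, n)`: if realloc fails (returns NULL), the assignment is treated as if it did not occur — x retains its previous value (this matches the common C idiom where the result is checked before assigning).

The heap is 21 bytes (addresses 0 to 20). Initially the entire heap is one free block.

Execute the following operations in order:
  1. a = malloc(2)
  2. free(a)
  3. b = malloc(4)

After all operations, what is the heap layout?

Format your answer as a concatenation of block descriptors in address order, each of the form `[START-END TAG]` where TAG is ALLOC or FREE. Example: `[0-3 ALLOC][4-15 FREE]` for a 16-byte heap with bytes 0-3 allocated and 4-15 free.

Op 1: a = malloc(2) -> a = 0; heap: [0-1 ALLOC][2-20 FREE]
Op 2: free(a) -> (freed a); heap: [0-20 FREE]
Op 3: b = malloc(4) -> b = 0; heap: [0-3 ALLOC][4-20 FREE]

Answer: [0-3 ALLOC][4-20 FREE]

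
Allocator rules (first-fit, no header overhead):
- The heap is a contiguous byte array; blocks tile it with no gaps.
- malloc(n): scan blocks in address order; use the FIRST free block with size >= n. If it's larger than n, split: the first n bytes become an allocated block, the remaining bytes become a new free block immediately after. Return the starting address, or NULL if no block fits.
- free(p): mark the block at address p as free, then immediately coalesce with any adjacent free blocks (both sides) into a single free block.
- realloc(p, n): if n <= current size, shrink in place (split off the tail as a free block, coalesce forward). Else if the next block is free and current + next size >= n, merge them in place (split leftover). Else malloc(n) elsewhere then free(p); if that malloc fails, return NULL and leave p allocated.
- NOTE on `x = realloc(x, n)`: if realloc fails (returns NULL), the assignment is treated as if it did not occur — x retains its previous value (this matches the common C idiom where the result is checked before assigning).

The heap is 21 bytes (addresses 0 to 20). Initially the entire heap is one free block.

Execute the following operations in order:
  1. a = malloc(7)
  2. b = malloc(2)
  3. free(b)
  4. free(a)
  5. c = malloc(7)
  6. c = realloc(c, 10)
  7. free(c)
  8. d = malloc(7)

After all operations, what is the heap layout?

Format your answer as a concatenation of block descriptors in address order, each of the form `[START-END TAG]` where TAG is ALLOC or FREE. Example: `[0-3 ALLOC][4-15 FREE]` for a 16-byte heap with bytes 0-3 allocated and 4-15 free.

Answer: [0-6 ALLOC][7-20 FREE]

Derivation:
Op 1: a = malloc(7) -> a = 0; heap: [0-6 ALLOC][7-20 FREE]
Op 2: b = malloc(2) -> b = 7; heap: [0-6 ALLOC][7-8 ALLOC][9-20 FREE]
Op 3: free(b) -> (freed b); heap: [0-6 ALLOC][7-20 FREE]
Op 4: free(a) -> (freed a); heap: [0-20 FREE]
Op 5: c = malloc(7) -> c = 0; heap: [0-6 ALLOC][7-20 FREE]
Op 6: c = realloc(c, 10) -> c = 0; heap: [0-9 ALLOC][10-20 FREE]
Op 7: free(c) -> (freed c); heap: [0-20 FREE]
Op 8: d = malloc(7) -> d = 0; heap: [0-6 ALLOC][7-20 FREE]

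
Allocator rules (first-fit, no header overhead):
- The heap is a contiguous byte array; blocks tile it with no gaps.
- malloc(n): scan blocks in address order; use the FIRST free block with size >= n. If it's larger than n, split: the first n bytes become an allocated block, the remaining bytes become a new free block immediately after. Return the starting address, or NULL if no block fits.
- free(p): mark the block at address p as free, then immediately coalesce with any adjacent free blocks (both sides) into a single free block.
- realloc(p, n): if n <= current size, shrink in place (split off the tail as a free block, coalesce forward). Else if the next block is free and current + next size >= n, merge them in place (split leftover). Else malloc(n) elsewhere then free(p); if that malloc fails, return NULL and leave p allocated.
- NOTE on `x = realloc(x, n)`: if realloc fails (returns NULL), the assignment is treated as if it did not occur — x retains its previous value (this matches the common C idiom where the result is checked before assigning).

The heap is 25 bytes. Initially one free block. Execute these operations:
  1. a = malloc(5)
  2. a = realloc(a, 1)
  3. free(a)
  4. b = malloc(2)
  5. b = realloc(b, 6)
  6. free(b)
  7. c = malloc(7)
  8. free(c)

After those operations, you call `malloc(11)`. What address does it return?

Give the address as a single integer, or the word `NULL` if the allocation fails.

Op 1: a = malloc(5) -> a = 0; heap: [0-4 ALLOC][5-24 FREE]
Op 2: a = realloc(a, 1) -> a = 0; heap: [0-0 ALLOC][1-24 FREE]
Op 3: free(a) -> (freed a); heap: [0-24 FREE]
Op 4: b = malloc(2) -> b = 0; heap: [0-1 ALLOC][2-24 FREE]
Op 5: b = realloc(b, 6) -> b = 0; heap: [0-5 ALLOC][6-24 FREE]
Op 6: free(b) -> (freed b); heap: [0-24 FREE]
Op 7: c = malloc(7) -> c = 0; heap: [0-6 ALLOC][7-24 FREE]
Op 8: free(c) -> (freed c); heap: [0-24 FREE]
malloc(11): first-fit scan over [0-24 FREE] -> 0

Answer: 0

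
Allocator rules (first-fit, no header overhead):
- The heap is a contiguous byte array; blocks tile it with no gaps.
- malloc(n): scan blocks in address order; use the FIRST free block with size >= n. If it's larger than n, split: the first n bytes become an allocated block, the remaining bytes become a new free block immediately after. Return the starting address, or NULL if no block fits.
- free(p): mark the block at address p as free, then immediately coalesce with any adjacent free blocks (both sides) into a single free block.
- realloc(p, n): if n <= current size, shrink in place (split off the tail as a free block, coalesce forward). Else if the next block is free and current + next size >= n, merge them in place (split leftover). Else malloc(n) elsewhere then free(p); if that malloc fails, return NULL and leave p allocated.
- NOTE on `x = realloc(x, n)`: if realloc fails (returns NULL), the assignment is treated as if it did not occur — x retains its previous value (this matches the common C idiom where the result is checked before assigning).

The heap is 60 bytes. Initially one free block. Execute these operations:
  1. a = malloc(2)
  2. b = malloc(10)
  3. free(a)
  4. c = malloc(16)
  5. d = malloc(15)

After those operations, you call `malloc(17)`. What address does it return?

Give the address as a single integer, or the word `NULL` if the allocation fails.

Op 1: a = malloc(2) -> a = 0; heap: [0-1 ALLOC][2-59 FREE]
Op 2: b = malloc(10) -> b = 2; heap: [0-1 ALLOC][2-11 ALLOC][12-59 FREE]
Op 3: free(a) -> (freed a); heap: [0-1 FREE][2-11 ALLOC][12-59 FREE]
Op 4: c = malloc(16) -> c = 12; heap: [0-1 FREE][2-11 ALLOC][12-27 ALLOC][28-59 FREE]
Op 5: d = malloc(15) -> d = 28; heap: [0-1 FREE][2-11 ALLOC][12-27 ALLOC][28-42 ALLOC][43-59 FREE]
malloc(17): first-fit scan over [0-1 FREE][2-11 ALLOC][12-27 ALLOC][28-42 ALLOC][43-59 FREE] -> 43

Answer: 43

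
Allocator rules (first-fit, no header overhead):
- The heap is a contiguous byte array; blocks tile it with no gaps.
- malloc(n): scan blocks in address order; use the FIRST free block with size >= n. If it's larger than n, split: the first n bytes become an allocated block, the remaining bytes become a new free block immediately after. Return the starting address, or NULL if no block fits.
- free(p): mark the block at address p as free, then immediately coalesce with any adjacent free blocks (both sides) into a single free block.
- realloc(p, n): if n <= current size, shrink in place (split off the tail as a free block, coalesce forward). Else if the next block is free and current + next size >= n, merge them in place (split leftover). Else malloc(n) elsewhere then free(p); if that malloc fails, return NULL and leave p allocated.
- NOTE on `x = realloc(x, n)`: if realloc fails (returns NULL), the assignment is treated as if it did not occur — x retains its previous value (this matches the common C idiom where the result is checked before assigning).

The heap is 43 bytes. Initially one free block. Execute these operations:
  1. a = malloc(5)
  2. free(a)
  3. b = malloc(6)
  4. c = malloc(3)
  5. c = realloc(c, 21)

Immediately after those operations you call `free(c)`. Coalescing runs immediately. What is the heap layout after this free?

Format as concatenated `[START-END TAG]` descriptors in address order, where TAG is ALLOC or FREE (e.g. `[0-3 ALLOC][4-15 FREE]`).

Answer: [0-5 ALLOC][6-42 FREE]

Derivation:
Op 1: a = malloc(5) -> a = 0; heap: [0-4 ALLOC][5-42 FREE]
Op 2: free(a) -> (freed a); heap: [0-42 FREE]
Op 3: b = malloc(6) -> b = 0; heap: [0-5 ALLOC][6-42 FREE]
Op 4: c = malloc(3) -> c = 6; heap: [0-5 ALLOC][6-8 ALLOC][9-42 FREE]
Op 5: c = realloc(c, 21) -> c = 6; heap: [0-5 ALLOC][6-26 ALLOC][27-42 FREE]
free(c): c = 6 -> block [6-26 ALLOC]; mark free, coalesce with adjacent free neighbors -> [0-5 ALLOC][6-42 FREE]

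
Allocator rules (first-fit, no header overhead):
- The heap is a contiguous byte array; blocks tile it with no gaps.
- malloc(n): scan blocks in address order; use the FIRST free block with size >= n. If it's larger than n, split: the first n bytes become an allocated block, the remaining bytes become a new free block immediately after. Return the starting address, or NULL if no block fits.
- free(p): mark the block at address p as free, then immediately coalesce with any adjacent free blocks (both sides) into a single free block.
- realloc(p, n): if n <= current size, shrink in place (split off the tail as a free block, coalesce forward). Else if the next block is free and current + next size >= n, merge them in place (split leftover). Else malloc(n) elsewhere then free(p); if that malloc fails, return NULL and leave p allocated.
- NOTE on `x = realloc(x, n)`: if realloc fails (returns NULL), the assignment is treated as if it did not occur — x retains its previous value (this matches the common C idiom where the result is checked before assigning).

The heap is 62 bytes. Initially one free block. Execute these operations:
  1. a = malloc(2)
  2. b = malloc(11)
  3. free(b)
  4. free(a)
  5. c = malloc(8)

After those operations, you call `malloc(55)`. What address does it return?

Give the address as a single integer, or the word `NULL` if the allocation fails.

Op 1: a = malloc(2) -> a = 0; heap: [0-1 ALLOC][2-61 FREE]
Op 2: b = malloc(11) -> b = 2; heap: [0-1 ALLOC][2-12 ALLOC][13-61 FREE]
Op 3: free(b) -> (freed b); heap: [0-1 ALLOC][2-61 FREE]
Op 4: free(a) -> (freed a); heap: [0-61 FREE]
Op 5: c = malloc(8) -> c = 0; heap: [0-7 ALLOC][8-61 FREE]
malloc(55): first-fit scan over [0-7 ALLOC][8-61 FREE] -> NULL

Answer: NULL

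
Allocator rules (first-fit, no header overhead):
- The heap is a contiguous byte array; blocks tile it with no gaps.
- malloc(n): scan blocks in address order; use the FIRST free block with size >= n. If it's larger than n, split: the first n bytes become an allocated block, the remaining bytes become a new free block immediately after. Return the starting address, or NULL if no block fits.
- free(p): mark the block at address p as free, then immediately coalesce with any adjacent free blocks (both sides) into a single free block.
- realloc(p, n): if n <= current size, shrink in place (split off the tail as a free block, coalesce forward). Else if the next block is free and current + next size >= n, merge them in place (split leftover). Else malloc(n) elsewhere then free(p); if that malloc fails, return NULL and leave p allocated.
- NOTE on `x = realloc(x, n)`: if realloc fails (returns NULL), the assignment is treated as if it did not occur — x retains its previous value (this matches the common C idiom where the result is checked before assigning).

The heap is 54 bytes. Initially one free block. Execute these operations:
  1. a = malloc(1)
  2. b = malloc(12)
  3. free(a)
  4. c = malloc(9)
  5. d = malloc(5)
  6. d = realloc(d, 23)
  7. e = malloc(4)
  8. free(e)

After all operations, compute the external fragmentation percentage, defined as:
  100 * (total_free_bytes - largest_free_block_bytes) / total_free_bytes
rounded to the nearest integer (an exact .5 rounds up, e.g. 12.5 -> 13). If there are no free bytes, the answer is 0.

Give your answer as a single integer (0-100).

Answer: 10

Derivation:
Op 1: a = malloc(1) -> a = 0; heap: [0-0 ALLOC][1-53 FREE]
Op 2: b = malloc(12) -> b = 1; heap: [0-0 ALLOC][1-12 ALLOC][13-53 FREE]
Op 3: free(a) -> (freed a); heap: [0-0 FREE][1-12 ALLOC][13-53 FREE]
Op 4: c = malloc(9) -> c = 13; heap: [0-0 FREE][1-12 ALLOC][13-21 ALLOC][22-53 FREE]
Op 5: d = malloc(5) -> d = 22; heap: [0-0 FREE][1-12 ALLOC][13-21 ALLOC][22-26 ALLOC][27-53 FREE]
Op 6: d = realloc(d, 23) -> d = 22; heap: [0-0 FREE][1-12 ALLOC][13-21 ALLOC][22-44 ALLOC][45-53 FREE]
Op 7: e = malloc(4) -> e = 45; heap: [0-0 FREE][1-12 ALLOC][13-21 ALLOC][22-44 ALLOC][45-48 ALLOC][49-53 FREE]
Op 8: free(e) -> (freed e); heap: [0-0 FREE][1-12 ALLOC][13-21 ALLOC][22-44 ALLOC][45-53 FREE]
Free blocks: [1 9] total_free=10 largest=9 -> 100*(10-9)/10 = 100/10 = 10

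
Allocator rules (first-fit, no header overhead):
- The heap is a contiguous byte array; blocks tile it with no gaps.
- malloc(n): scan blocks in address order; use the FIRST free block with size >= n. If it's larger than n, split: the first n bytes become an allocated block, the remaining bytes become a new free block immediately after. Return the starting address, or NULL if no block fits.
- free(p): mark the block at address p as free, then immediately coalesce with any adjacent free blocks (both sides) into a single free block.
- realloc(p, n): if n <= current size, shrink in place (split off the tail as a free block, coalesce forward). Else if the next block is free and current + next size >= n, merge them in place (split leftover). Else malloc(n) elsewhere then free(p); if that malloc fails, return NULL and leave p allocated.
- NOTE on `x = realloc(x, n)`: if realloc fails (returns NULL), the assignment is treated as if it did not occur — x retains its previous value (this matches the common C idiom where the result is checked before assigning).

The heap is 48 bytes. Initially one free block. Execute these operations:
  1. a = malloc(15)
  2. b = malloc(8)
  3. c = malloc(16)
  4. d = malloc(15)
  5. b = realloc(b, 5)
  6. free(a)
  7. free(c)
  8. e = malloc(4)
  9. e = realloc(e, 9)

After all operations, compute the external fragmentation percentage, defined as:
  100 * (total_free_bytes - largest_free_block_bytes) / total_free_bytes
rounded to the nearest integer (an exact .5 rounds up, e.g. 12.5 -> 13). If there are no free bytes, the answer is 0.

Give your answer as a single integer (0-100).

Answer: 18

Derivation:
Op 1: a = malloc(15) -> a = 0; heap: [0-14 ALLOC][15-47 FREE]
Op 2: b = malloc(8) -> b = 15; heap: [0-14 ALLOC][15-22 ALLOC][23-47 FREE]
Op 3: c = malloc(16) -> c = 23; heap: [0-14 ALLOC][15-22 ALLOC][23-38 ALLOC][39-47 FREE]
Op 4: d = malloc(15) -> d = NULL; heap: [0-14 ALLOC][15-22 ALLOC][23-38 ALLOC][39-47 FREE]
Op 5: b = realloc(b, 5) -> b = 15; heap: [0-14 ALLOC][15-19 ALLOC][20-22 FREE][23-38 ALLOC][39-47 FREE]
Op 6: free(a) -> (freed a); heap: [0-14 FREE][15-19 ALLOC][20-22 FREE][23-38 ALLOC][39-47 FREE]
Op 7: free(c) -> (freed c); heap: [0-14 FREE][15-19 ALLOC][20-47 FREE]
Op 8: e = malloc(4) -> e = 0; heap: [0-3 ALLOC][4-14 FREE][15-19 ALLOC][20-47 FREE]
Op 9: e = realloc(e, 9) -> e = 0; heap: [0-8 ALLOC][9-14 FREE][15-19 ALLOC][20-47 FREE]
Free blocks: [6 28] total_free=34 largest=28 -> 100*(34-28)/34 = 600/34 ≈ 17.647 -> rounds to 18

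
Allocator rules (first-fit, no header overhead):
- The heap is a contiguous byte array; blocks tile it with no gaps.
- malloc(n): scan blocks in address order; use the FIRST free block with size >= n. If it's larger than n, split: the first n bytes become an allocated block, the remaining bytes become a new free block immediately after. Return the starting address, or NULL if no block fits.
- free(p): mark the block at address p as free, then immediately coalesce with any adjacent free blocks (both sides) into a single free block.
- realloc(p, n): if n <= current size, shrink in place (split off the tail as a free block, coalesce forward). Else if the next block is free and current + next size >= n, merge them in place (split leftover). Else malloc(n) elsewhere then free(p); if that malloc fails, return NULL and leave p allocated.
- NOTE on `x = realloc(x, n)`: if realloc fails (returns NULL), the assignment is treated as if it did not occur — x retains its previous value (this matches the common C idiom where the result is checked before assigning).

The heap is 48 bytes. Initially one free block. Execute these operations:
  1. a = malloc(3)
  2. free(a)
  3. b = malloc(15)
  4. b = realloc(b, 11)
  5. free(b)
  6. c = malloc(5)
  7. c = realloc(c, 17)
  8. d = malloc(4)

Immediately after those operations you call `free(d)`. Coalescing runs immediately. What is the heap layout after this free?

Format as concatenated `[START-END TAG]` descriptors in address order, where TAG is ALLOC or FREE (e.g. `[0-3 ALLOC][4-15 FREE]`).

Op 1: a = malloc(3) -> a = 0; heap: [0-2 ALLOC][3-47 FREE]
Op 2: free(a) -> (freed a); heap: [0-47 FREE]
Op 3: b = malloc(15) -> b = 0; heap: [0-14 ALLOC][15-47 FREE]
Op 4: b = realloc(b, 11) -> b = 0; heap: [0-10 ALLOC][11-47 FREE]
Op 5: free(b) -> (freed b); heap: [0-47 FREE]
Op 6: c = malloc(5) -> c = 0; heap: [0-4 ALLOC][5-47 FREE]
Op 7: c = realloc(c, 17) -> c = 0; heap: [0-16 ALLOC][17-47 FREE]
Op 8: d = malloc(4) -> d = 17; heap: [0-16 ALLOC][17-20 ALLOC][21-47 FREE]
free(d): d = 17 -> block [17-20 ALLOC]; mark free, coalesce with adjacent free neighbors -> [0-16 ALLOC][17-47 FREE]

Answer: [0-16 ALLOC][17-47 FREE]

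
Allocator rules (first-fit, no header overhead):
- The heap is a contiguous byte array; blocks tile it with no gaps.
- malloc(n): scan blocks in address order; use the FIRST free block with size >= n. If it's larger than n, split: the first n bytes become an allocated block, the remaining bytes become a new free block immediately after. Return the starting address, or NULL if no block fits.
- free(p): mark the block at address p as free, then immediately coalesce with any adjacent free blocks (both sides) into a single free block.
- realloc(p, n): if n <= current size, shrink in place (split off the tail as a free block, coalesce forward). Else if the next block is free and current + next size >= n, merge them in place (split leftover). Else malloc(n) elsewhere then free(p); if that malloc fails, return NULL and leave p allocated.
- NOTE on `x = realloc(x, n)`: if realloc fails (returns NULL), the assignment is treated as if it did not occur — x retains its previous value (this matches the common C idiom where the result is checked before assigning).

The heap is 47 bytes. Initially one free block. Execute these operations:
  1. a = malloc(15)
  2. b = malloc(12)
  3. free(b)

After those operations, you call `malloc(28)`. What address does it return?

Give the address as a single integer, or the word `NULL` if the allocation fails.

Answer: 15

Derivation:
Op 1: a = malloc(15) -> a = 0; heap: [0-14 ALLOC][15-46 FREE]
Op 2: b = malloc(12) -> b = 15; heap: [0-14 ALLOC][15-26 ALLOC][27-46 FREE]
Op 3: free(b) -> (freed b); heap: [0-14 ALLOC][15-46 FREE]
malloc(28): first-fit scan over [0-14 ALLOC][15-46 FREE] -> 15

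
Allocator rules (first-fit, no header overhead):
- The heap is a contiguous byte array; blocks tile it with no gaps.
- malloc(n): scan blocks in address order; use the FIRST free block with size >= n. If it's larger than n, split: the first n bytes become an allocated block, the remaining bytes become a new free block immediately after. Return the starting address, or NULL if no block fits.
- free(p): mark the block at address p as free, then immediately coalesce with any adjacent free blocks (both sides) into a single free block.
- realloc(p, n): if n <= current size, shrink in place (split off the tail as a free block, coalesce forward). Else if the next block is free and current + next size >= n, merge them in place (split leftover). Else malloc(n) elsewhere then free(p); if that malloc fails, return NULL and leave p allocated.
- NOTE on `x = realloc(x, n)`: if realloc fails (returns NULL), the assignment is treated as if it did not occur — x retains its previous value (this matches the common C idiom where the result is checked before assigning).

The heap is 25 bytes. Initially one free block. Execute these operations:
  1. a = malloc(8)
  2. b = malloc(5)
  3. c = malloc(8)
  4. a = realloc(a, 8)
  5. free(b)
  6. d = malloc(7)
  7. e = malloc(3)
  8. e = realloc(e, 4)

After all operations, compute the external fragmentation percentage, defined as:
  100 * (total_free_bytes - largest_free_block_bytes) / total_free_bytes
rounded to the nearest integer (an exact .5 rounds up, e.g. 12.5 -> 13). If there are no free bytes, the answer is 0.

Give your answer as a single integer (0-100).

Op 1: a = malloc(8) -> a = 0; heap: [0-7 ALLOC][8-24 FREE]
Op 2: b = malloc(5) -> b = 8; heap: [0-7 ALLOC][8-12 ALLOC][13-24 FREE]
Op 3: c = malloc(8) -> c = 13; heap: [0-7 ALLOC][8-12 ALLOC][13-20 ALLOC][21-24 FREE]
Op 4: a = realloc(a, 8) -> a = 0; heap: [0-7 ALLOC][8-12 ALLOC][13-20 ALLOC][21-24 FREE]
Op 5: free(b) -> (freed b); heap: [0-7 ALLOC][8-12 FREE][13-20 ALLOC][21-24 FREE]
Op 6: d = malloc(7) -> d = NULL; heap: [0-7 ALLOC][8-12 FREE][13-20 ALLOC][21-24 FREE]
Op 7: e = malloc(3) -> e = 8; heap: [0-7 ALLOC][8-10 ALLOC][11-12 FREE][13-20 ALLOC][21-24 FREE]
Op 8: e = realloc(e, 4) -> e = 8; heap: [0-7 ALLOC][8-11 ALLOC][12-12 FREE][13-20 ALLOC][21-24 FREE]
Free blocks: [1 4] total_free=5 largest=4 -> 100*(5-4)/5 = 100/5 = 20

Answer: 20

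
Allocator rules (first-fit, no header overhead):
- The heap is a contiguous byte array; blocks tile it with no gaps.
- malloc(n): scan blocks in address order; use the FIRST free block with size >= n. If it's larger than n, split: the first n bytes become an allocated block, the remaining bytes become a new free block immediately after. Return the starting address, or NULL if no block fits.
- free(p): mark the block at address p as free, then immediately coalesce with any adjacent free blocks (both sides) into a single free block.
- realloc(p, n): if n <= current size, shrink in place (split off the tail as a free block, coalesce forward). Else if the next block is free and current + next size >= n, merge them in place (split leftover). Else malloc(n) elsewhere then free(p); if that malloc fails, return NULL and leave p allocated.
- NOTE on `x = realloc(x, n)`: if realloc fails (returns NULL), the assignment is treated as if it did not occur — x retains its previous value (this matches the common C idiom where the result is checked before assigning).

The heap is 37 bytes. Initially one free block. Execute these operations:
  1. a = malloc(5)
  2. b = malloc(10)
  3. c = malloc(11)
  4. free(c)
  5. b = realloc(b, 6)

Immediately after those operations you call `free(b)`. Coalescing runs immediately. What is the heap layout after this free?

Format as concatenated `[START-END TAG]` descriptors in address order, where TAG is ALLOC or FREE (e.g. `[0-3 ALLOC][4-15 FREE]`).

Op 1: a = malloc(5) -> a = 0; heap: [0-4 ALLOC][5-36 FREE]
Op 2: b = malloc(10) -> b = 5; heap: [0-4 ALLOC][5-14 ALLOC][15-36 FREE]
Op 3: c = malloc(11) -> c = 15; heap: [0-4 ALLOC][5-14 ALLOC][15-25 ALLOC][26-36 FREE]
Op 4: free(c) -> (freed c); heap: [0-4 ALLOC][5-14 ALLOC][15-36 FREE]
Op 5: b = realloc(b, 6) -> b = 5; heap: [0-4 ALLOC][5-10 ALLOC][11-36 FREE]
free(b): b = 5 -> block [5-10 ALLOC]; mark free, coalesce with adjacent free neighbors -> [0-4 ALLOC][5-36 FREE]

Answer: [0-4 ALLOC][5-36 FREE]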